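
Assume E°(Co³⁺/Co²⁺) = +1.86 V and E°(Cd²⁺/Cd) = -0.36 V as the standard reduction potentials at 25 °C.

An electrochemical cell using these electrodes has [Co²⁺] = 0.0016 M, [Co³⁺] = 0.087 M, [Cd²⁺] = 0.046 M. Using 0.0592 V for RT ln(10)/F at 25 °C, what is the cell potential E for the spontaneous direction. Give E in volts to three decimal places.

+2.362 V

Co³⁺/Co²⁺ is the cathode (higher E°), Cd²⁺/Cd the anode: E°cell = +1.86 − (-0.36) = +2.22 V, n = 2.
Overall: 2 Co³⁺(aq) + Cd(s) → 2 Co²⁺(aq) + Cd²⁺(aq)
Q = [Co²⁺]^2·[Cd²⁺] / ([Co³⁺]^2); log Q = -4.808.
E = E° − (0.0592/n) log Q = +2.22 − (0.0592/2)(-4.808) = +2.362 V.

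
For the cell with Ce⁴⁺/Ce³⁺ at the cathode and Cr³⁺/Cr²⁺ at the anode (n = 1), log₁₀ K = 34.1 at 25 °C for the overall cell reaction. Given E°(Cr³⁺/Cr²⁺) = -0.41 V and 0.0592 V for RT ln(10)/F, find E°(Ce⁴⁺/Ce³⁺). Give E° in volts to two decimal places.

+1.61 V

E°cell = (0.0592/n)·log K = (0.0592/1)(34.1) = +2.019 V.
Since Ce⁴⁺/Ce³⁺ is the cathode and Cr³⁺/Cr²⁺ the anode, E°cell = E°(Ce⁴⁺/Ce³⁺) − E°(Cr³⁺/Cr²⁺).
So E°(Ce⁴⁺/Ce³⁺) = E°cell + E°(Cr³⁺/Cr²⁺) = +2.019 + (-0.41) = +1.61 V.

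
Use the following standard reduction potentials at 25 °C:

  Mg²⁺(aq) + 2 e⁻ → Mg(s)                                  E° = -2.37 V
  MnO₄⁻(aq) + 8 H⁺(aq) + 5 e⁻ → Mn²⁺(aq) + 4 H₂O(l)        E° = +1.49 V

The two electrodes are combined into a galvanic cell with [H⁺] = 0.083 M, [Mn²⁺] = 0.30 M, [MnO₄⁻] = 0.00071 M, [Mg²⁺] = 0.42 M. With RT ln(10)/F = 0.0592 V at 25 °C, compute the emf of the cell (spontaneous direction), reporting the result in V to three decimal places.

MnO₄⁻/Mn²⁺ is the cathode (higher E°), Mg²⁺/Mg the anode: E°cell = +1.49 − (-2.37) = +3.86 V, n = 10.
Overall: 2 MnO₄⁻(aq) + 16 H⁺(aq) + 5 Mg(s) → 2 Mn²⁺(aq) + 8 H₂O(l) + 5 Mg²⁺(aq)
Q = [Mn²⁺]^2·[Mg²⁺]^5 / ([MnO₄⁻]^2·[H⁺]^16); log Q = 20.663.
E = E° − (0.0592/n) log Q = +3.86 − (0.0592/10)(20.663) = +3.738 V.

+3.738 V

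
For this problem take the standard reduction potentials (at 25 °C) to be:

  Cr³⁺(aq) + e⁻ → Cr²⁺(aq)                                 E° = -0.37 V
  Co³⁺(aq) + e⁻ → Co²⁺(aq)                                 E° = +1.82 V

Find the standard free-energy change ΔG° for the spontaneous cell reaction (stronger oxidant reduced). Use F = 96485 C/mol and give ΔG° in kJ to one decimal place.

-211.3 kJ

Co³⁺/Co²⁺ (E° = +1.82 V) is the cathode; Cr³⁺/Cr²⁺ (E° = -0.37 V) is the anode, so E°cell = +2.19 V.
Balancing electrons gives n = 1 (lcm of 1 and 1).
ΔG° = −nFE° = −(1)(96485)(+2.19) = -211,302 J = -211.3 kJ.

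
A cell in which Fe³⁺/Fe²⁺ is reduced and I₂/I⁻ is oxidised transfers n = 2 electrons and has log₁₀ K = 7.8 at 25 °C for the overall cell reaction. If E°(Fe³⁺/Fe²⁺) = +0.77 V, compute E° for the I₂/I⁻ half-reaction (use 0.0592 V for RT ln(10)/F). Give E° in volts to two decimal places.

E°cell = (0.0592/n)·log K = (0.0592/2)(7.8) = +0.231 V.
Since Fe³⁺/Fe²⁺ is the cathode and I₂/I⁻ the anode, E°cell = E°(Fe³⁺/Fe²⁺) − E°(I₂/I⁻).
So E°(I₂/I⁻) = E°(Fe³⁺/Fe²⁺) − E°cell = (+0.77) − (+0.231) = +0.54 V.

+0.54 V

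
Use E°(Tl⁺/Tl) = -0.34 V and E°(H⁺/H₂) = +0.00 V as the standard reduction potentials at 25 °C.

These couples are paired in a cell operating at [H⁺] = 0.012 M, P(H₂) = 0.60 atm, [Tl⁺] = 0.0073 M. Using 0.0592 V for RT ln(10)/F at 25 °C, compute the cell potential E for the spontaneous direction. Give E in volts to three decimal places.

+0.359 V

H⁺/H₂ is the cathode (higher E°), Tl⁺/Tl the anode: E°cell = +0.00 − (-0.34) = +0.34 V, n = 2.
Overall: 2 H⁺(aq) + 2 Tl(s) → H₂(g) + 2 Tl⁺(aq)
Q = P(H₂)·[Tl⁺]^2 / ([H⁺]^2); log Q = -0.654.
E = E° − (0.0592/n) log Q = +0.34 − (0.0592/2)(-0.654) = +0.359 V.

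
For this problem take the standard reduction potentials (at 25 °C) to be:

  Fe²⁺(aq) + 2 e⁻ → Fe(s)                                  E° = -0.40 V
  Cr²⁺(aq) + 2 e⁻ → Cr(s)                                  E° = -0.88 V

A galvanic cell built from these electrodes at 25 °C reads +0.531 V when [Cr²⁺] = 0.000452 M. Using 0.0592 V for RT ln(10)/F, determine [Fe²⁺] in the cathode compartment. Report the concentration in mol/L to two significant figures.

Fe²⁺/Fe is the cathode, Cr²⁺/Cr the anode: E°cell = +0.48 V, n = 2.
Overall reaction: Fe²⁺(aq) + Cr(s) → Fe(s) + Cr²⁺(aq); Q = [Cr²⁺]^1/[Fe²⁺]^1.
From E = E° − (0.0592/n) log Q: log Q = (E° − E)·n/0.0592 = (+0.48 − (+0.531))·2/0.0592 = -1.7230.
So 1·log[Fe²⁺] = 1·log(0.000452) − log Q = -3.3449 − (-1.7230) = -1.6219; [Fe²⁺] = 10^(-1.6219) ≈ 0.024 M.

0.024 M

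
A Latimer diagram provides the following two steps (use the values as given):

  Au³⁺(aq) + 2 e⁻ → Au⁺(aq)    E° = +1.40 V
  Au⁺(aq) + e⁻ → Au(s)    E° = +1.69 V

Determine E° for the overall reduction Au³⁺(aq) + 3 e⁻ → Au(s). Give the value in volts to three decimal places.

Adding the free-energy changes (−nFE°) of the two steps gives −n₃FE°₃ = −n₁FE°₁ − n₂FE°₂.
E°₃ = (2×+1.40 + 1×+1.69) / 3 = (+4.490) / 3 = +1.497 V.

+1.497 V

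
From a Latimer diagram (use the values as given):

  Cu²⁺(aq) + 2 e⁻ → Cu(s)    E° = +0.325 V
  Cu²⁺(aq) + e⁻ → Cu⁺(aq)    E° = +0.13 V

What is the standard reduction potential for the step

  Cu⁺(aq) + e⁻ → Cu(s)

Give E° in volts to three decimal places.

Sequential free energies add, so n₃E°₃ = n₁E°₁ + n₂E°₂.
With n₃ = 2, and the known step contributing 1×(+0.13) V, the unknown satisfies 1·E° = 2×(+0.325) − 1×(+0.13) = +0.520.
E° = +0.520 / 1 = +0.520 V.

+0.520 V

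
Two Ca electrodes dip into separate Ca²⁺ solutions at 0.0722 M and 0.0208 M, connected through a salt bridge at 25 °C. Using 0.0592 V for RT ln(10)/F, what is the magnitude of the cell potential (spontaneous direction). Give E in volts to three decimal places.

+0.016 V

For a concentration cell E°cell = 0. The 0.0722 M side is the cathode (reduction is favoured where [Ca²⁺] is higher).
With n = 2, E = −(0.0592/2) log([Ca²⁺]ₐₙ/[Ca²⁺]꜀ₐₜ) = −(0.0592/2) log(0.0208/0.0722) = −(0.0592/2)(-0.540) = +0.016 V.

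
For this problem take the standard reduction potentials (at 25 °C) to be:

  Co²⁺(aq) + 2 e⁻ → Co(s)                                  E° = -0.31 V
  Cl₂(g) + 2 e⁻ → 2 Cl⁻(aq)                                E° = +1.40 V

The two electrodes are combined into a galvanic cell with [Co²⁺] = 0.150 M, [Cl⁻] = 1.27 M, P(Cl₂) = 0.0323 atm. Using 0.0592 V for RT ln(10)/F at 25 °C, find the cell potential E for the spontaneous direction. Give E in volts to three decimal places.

Cl₂/Cl⁻ is the cathode (higher E°), Co²⁺/Co the anode: E°cell = +1.40 − (-0.31) = +1.71 V, n = 2.
Overall: Cl₂(g) + Co(s) → 2 Cl⁻(aq) + Co²⁺(aq)
Q = [Cl⁻]^2·[Co²⁺] / (P(Cl₂)); log Q = 0.874.
E = E° − (0.0592/n) log Q = +1.71 − (0.0592/2)(0.874) = +1.684 V.

+1.684 V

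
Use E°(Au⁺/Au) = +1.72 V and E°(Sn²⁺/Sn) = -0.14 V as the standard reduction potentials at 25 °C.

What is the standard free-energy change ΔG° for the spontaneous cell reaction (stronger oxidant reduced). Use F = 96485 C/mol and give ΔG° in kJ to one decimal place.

Au⁺/Au (E° = +1.72 V) is the cathode; Sn²⁺/Sn (E° = -0.14 V) is the anode, so E°cell = +1.86 V.
Balancing electrons gives n = 2 (lcm of 1 and 2).
ΔG° = −nFE° = −(2)(96485)(+1.86) = -358,924 J = -358.9 kJ.

-358.9 kJ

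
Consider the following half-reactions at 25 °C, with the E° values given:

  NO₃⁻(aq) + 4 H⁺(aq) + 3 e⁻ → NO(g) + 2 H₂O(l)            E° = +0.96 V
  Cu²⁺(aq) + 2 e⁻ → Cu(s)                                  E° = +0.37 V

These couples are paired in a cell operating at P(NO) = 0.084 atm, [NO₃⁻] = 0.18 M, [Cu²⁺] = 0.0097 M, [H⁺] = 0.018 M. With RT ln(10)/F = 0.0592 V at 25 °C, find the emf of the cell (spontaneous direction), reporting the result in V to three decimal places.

+0.518 V

NO₃⁻/NO is the cathode (higher E°), Cu²⁺/Cu the anode: E°cell = +0.96 − (+0.37) = +0.59 V, n = 6.
Overall: 2 NO₃⁻(aq) + 8 H⁺(aq) + 3 Cu(s) → 2 NO(g) + 4 H₂O(l) + 3 Cu²⁺(aq)
Q = P(NO)^2·[Cu²⁺]^3 / ([NO₃⁻]^2·[H⁺]^8); log Q = 7.256.
E = E° − (0.0592/n) log Q = +0.59 − (0.0592/6)(7.256) = +0.518 V.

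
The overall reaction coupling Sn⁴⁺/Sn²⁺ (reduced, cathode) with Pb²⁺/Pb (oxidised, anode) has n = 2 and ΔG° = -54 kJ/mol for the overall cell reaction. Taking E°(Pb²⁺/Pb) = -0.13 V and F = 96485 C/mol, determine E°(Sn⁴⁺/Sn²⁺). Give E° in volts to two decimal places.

E°cell = −ΔG°/(nF) = −(-54×10³)/((2)(96485)) = +0.280 V.
Since Sn⁴⁺/Sn²⁺ is the cathode and Pb²⁺/Pb the anode, E°cell = E°(Sn⁴⁺/Sn²⁺) − E°(Pb²⁺/Pb).
So E°(Sn⁴⁺/Sn²⁺) = E°cell + E°(Pb²⁺/Pb) = +0.280 + (-0.13) = +0.15 V.

+0.15 V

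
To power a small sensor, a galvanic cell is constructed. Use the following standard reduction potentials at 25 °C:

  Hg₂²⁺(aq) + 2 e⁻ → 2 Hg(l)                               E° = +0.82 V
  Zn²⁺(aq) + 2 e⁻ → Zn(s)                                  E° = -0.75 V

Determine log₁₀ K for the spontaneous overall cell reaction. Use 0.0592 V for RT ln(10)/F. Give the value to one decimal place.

Cathode: Hg₂²⁺/Hg; anode: Zn²⁺/Zn. E°cell = +1.57 V, n = 2.
log K = nE°cell / 0.0592 = (2)(+1.57) / 0.0592 = 53.0.

53.0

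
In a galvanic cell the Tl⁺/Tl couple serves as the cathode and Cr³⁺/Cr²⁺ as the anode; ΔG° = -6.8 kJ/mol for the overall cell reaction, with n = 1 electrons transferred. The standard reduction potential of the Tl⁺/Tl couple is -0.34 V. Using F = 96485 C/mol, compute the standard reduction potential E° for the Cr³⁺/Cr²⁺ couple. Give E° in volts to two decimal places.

E°cell = −ΔG°/(nF) = −(-6.8×10³)/((1)(96485)) = +0.070 V.
Since Tl⁺/Tl is the cathode and Cr³⁺/Cr²⁺ the anode, E°cell = E°(Tl⁺/Tl) − E°(Cr³⁺/Cr²⁺).
So E°(Cr³⁺/Cr²⁺) = E°(Tl⁺/Tl) − E°cell = (-0.34) − (+0.070) = -0.41 V.

-0.41 V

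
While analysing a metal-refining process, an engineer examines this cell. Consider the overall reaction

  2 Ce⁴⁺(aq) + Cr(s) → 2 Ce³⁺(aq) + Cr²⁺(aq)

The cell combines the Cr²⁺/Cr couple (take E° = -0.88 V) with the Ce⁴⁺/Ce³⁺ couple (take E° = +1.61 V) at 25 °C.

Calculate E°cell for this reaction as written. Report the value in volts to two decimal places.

+2.49 V

The Ce⁴⁺/Ce³⁺ couple has the higher reduction potential, so it is the cathode; Cr²⁺/Cr is oxidised at the anode.
E°cell = E°(cathode) − E°(anode) = (+1.61) − (-0.88) = +2.49 V.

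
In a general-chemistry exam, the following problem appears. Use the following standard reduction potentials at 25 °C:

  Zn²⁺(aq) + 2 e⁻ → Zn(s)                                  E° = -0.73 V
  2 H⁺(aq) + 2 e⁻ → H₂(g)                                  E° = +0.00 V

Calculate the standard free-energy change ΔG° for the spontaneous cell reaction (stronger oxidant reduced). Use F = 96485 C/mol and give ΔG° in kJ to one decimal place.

-140.9 kJ

H⁺/H₂ (E° = +0.00 V) is the cathode; Zn²⁺/Zn (E° = -0.73 V) is the anode, so E°cell = +0.73 V.
Balancing electrons gives n = 2 (lcm of 2 and 2).
ΔG° = −nFE° = −(2)(96485)(+0.73) = -140,868 J = -140.9 kJ.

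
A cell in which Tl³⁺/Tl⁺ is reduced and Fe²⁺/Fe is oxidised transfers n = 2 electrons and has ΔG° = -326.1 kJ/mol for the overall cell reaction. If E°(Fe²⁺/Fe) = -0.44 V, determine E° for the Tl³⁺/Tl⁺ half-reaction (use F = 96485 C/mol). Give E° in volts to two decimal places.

+1.25 V

E°cell = −ΔG°/(nF) = −(-326.1×10³)/((2)(96485)) = +1.690 V.
Since Tl³⁺/Tl⁺ is the cathode and Fe²⁺/Fe the anode, E°cell = E°(Tl³⁺/Tl⁺) − E°(Fe²⁺/Fe).
So E°(Tl³⁺/Tl⁺) = E°cell + E°(Fe²⁺/Fe) = +1.690 + (-0.44) = +1.25 V.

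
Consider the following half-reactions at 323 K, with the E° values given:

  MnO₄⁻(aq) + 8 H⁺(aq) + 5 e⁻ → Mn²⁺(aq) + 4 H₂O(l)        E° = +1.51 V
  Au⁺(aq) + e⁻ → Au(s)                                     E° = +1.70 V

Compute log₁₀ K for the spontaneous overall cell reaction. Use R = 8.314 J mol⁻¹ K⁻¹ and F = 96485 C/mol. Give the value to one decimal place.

Cathode: Au⁺/Au; anode: MnO₄⁻/Mn²⁺. E°cell = (+1.70) − (+1.51) = +0.19 V, with n = 5.
ΔG° = −nFE° = −RT ln K, so ln K = nFE°/(RT) = (5)(96485)(+0.19) / ((8.314)(323)) = 34.133.
log₁₀ K = 34.133 / ln 10 = 14.8.

14.8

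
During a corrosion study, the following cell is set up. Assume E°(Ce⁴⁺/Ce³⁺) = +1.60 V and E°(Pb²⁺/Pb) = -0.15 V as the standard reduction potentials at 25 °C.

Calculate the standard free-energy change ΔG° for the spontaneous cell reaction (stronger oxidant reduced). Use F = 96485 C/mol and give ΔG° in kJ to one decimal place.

Ce⁴⁺/Ce³⁺ (E° = +1.60 V) is the cathode; Pb²⁺/Pb (E° = -0.15 V) is the anode, so E°cell = +1.75 V.
Balancing electrons gives n = 2 (lcm of 1 and 2).
ΔG° = −nFE° = −(2)(96485)(+1.75) = -337,698 J = -337.7 kJ.

-337.7 kJ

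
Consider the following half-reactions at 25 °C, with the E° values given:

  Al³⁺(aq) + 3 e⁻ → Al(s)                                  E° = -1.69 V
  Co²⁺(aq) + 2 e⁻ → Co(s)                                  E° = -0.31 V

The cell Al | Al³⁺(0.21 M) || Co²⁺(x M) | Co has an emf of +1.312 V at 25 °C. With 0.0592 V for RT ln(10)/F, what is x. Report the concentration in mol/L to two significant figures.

0.0018 M

Co²⁺/Co is the cathode, Al³⁺/Al the anode: E°cell = +1.38 V, n = 6.
Overall reaction: 3 Co²⁺(aq) + 2 Al(s) → 3 Co(s) + 2 Al³⁺(aq); Q = [Al³⁺]^2/[Co²⁺]^3.
From E = E° − (0.0592/n) log Q: log Q = (E° − E)·n/0.0592 = (+1.38 − (+1.312))·6/0.0592 = 6.8919.
So 3·log[Co²⁺] = 2·log(0.21) − log Q = -1.3556 − (6.8919) = -8.2475; log[Co²⁺] = -8.2475 / 3 = -2.7492; [Co²⁺] = 10^(-2.7492) ≈ 0.0018 M.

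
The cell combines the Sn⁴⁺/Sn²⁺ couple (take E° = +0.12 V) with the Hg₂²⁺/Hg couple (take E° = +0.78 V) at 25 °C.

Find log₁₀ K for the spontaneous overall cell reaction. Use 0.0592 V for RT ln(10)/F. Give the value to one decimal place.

Cathode: Hg₂²⁺/Hg; anode: Sn⁴⁺/Sn²⁺. E°cell = +0.66 V, n = 2.
log K = nE°cell / 0.0592 = (2)(+0.66) / 0.0592 = 22.3.

22.3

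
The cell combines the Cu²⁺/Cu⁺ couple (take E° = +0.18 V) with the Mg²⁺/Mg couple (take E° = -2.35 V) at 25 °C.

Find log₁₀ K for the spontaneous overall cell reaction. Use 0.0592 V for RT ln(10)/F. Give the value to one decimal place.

Cathode: Cu²⁺/Cu⁺; anode: Mg²⁺/Mg. E°cell = +2.53 V, n = 2.
log K = nE°cell / 0.0592 = (2)(+2.53) / 0.0592 = 85.5.

85.5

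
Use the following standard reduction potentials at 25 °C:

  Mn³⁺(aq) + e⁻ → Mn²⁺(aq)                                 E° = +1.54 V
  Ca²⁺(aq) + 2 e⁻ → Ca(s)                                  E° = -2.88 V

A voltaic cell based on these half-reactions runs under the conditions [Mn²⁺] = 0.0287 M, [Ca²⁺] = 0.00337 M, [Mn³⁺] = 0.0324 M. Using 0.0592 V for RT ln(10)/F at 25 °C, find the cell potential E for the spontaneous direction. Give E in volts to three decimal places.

Mn³⁺/Mn²⁺ is the cathode (higher E°), Ca²⁺/Ca the anode: E°cell = +1.54 − (-2.88) = +4.42 V, n = 2.
Overall: 2 Mn³⁺(aq) + Ca(s) → 2 Mn²⁺(aq) + Ca²⁺(aq)
Q = [Mn²⁺]^2·[Ca²⁺] / ([Mn³⁺]^2); log Q = -2.578.
E = E° − (0.0592/n) log Q = +4.42 − (0.0592/2)(-2.578) = +4.496 V.

+4.496 V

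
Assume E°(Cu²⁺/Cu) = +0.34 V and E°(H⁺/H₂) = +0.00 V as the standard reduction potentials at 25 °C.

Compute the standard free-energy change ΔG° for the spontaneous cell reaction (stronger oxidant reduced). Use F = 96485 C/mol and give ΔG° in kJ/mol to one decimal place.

Cu²⁺/Cu (E° = +0.34 V) is the cathode; H⁺/H₂ (E° = +0.00 V) is the anode, so E°cell = +0.34 V.
Balancing electrons gives n = 2 (lcm of 2 and 2).
ΔG° = −nFE° = −(2)(96485)(+0.34) = -65,610 J = -65.6 kJ/mol.

-65.6 kJ/mol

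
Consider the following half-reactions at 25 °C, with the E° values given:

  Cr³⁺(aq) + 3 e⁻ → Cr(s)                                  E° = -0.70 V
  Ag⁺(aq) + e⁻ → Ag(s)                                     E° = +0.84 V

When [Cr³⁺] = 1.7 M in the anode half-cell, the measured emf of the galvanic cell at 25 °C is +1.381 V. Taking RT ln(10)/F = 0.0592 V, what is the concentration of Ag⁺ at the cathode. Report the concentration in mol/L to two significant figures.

Ag⁺/Ag is the cathode, Cr³⁺/Cr the anode: E°cell = +1.54 V, n = 3.
Overall reaction: 3 Ag⁺(aq) + Cr(s) → 3 Ag(s) + Cr³⁺(aq); Q = [Cr³⁺]^1/[Ag⁺]^3.
From E = E° − (0.0592/n) log Q: log Q = (E° − E)·n/0.0592 = (+1.54 − (+1.381))·3/0.0592 = 8.0574.
So 3·log[Ag⁺] = 1·log(1.7) − log Q = 0.2304 − (8.0574) = -7.8270; log[Ag⁺] = -7.8270 / 3 = -2.6090; [Ag⁺] = 10^(-2.6090) ≈ 0.0025 M.

0.0025 M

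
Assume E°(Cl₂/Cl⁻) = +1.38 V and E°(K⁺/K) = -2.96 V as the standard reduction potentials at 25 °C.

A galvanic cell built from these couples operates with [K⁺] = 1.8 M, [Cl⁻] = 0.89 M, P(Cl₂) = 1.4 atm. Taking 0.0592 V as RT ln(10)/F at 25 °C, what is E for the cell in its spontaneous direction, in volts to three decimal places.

+4.332 V

Cl₂/Cl⁻ is the cathode (higher E°), K⁺/K the anode: E°cell = +1.38 − (-2.96) = +4.34 V, n = 2.
Overall: Cl₂(g) + 2 K(s) → 2 Cl⁻(aq) + 2 K⁺(aq)
Q = [Cl⁻]^2·[K⁺]^2 / (P(Cl₂)); log Q = 0.263.
E = E° − (0.0592/n) log Q = +4.34 − (0.0592/2)(0.263) = +4.332 V.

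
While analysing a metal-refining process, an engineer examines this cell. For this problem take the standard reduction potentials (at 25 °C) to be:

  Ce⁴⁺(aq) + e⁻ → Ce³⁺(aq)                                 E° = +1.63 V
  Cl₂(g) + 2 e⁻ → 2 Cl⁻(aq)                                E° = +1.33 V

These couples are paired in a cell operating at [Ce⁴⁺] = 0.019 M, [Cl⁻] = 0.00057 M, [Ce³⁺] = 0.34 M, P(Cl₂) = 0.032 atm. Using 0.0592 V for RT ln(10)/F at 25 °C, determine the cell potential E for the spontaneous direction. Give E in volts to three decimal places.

+0.078 V

Ce⁴⁺/Ce³⁺ is the cathode (higher E°), Cl₂/Cl⁻ the anode: E°cell = +1.63 − (+1.33) = +0.30 V, n = 2.
Overall: 2 Ce⁴⁺(aq) + 2 Cl⁻(aq) → 2 Ce³⁺(aq) + Cl₂(g)
Q = [Ce³⁺]^2·P(Cl₂) / ([Ce⁴⁺]^2·[Cl⁻]^2); log Q = 7.499.
E = E° − (0.0592/n) log Q = +0.30 − (0.0592/2)(7.499) = +0.078 V.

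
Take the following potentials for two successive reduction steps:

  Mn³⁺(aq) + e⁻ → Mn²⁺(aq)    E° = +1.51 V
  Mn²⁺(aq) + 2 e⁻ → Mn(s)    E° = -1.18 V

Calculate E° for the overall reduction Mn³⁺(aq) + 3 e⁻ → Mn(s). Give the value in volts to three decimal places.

Since ΔG° = −nFE° is additive over sequential reductions, n₃E°₃ = n₁E°₁ + n₂E°₂.
E°₃ = (1×+1.51 + 2×-1.18) / 3 = (-0.850) / 3 = -0.283 V.

-0.283 V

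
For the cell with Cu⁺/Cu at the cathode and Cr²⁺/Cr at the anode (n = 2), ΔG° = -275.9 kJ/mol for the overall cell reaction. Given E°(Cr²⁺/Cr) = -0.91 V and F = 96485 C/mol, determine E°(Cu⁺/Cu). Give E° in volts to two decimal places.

+0.52 V

E°cell = −ΔG°/(nF) = −(-275.9×10³)/((2)(96485)) = +1.430 V.
Since Cu⁺/Cu is the cathode and Cr²⁺/Cr the anode, E°cell = E°(Cu⁺/Cu) − E°(Cr²⁺/Cr).
So E°(Cu⁺/Cu) = E°cell + E°(Cr²⁺/Cr) = +1.430 + (-0.91) = +0.52 V.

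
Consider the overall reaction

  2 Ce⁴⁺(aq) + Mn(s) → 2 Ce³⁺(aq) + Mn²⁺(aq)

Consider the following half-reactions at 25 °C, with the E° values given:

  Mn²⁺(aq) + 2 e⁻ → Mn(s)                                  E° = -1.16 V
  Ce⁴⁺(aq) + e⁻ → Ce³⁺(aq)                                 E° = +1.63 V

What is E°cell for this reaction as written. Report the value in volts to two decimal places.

The Ce⁴⁺/Ce³⁺ couple has the higher reduction potential, so it is the cathode; Mn²⁺/Mn is oxidised at the anode.
E°cell = E°(cathode) − E°(anode) = (+1.63) − (-1.16) = +2.79 V.

+2.79 V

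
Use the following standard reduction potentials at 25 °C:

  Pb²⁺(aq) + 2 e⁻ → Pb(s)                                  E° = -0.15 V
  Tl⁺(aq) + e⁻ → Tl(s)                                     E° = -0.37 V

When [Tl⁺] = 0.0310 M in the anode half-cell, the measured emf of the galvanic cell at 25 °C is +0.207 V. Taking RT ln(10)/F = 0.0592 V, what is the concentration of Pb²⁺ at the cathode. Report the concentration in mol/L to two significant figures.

0.00035 M

Pb²⁺/Pb is the cathode, Tl⁺/Tl the anode: E°cell = +0.22 V, n = 2.
Overall reaction: Pb²⁺(aq) + 2 Tl(s) → Pb(s) + 2 Tl⁺(aq); Q = [Tl⁺]^2/[Pb²⁺]^1.
From E = E° − (0.0592/n) log Q: log Q = (E° − E)·n/0.0592 = (+0.22 − (+0.207))·2/0.0592 = 0.4392.
So 1·log[Pb²⁺] = 2·log(0.031) − log Q = -3.0173 − (0.4392) = -3.4565; [Pb²⁺] = 10^(-3.4565) ≈ 0.00035 M.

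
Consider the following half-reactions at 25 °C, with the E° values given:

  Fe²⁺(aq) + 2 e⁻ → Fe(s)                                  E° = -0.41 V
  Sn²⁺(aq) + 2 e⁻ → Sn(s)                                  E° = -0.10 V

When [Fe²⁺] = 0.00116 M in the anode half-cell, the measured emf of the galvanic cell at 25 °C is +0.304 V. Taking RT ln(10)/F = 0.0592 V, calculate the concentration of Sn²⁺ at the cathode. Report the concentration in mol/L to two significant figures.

Sn²⁺/Sn is the cathode, Fe²⁺/Fe the anode: E°cell = +0.31 V, n = 2.
Overall reaction: Sn²⁺(aq) + Fe(s) → Sn(s) + Fe²⁺(aq); Q = [Fe²⁺]^1/[Sn²⁺]^1.
From E = E° − (0.0592/n) log Q: log Q = (E° − E)·n/0.0592 = (+0.31 − (+0.304))·2/0.0592 = 0.2027.
So 1·log[Sn²⁺] = 1·log(0.00116) − log Q = -2.9355 − (0.2027) = -3.1382; [Sn²⁺] = 10^(-3.1382) ≈ 0.00073 M.

0.00073 M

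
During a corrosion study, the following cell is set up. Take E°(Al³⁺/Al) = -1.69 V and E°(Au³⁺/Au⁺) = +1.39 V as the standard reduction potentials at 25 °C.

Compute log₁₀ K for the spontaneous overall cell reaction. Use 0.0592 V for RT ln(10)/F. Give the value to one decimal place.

312.2

Cathode: Au³⁺/Au⁺; anode: Al³⁺/Al. E°cell = +3.08 V, n = 6.
log K = nE°cell / 0.0592 = (6)(+3.08) / 0.0592 = 312.2.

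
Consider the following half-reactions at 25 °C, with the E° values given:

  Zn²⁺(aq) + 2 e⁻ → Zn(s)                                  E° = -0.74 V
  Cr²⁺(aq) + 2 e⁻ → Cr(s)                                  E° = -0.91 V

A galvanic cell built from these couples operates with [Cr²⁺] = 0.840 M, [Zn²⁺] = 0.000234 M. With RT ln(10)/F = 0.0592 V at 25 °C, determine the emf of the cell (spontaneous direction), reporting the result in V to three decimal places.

Zn²⁺/Zn is the cathode (higher E°), Cr²⁺/Cr the anode: E°cell = -0.74 − (-0.91) = +0.17 V, n = 2.
Overall: Zn²⁺(aq) + Cr(s) → Zn(s) + Cr²⁺(aq)
Q = [Cr²⁺] / ([Zn²⁺]); log Q = 3.555.
E = E° − (0.0592/n) log Q = +0.17 − (0.0592/2)(3.555) = +0.065 V.

+0.065 V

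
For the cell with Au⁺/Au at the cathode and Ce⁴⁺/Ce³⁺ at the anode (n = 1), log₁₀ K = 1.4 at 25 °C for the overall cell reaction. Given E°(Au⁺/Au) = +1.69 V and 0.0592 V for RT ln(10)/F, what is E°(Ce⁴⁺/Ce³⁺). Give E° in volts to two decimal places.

+1.61 V

E°cell = (0.0592/n)·log K = (0.0592/1)(1.4) = +0.083 V.
Since Au⁺/Au is the cathode and Ce⁴⁺/Ce³⁺ the anode, E°cell = E°(Au⁺/Au) − E°(Ce⁴⁺/Ce³⁺).
So E°(Ce⁴⁺/Ce³⁺) = E°(Au⁺/Au) − E°cell = (+1.69) − (+0.083) = +1.61 V.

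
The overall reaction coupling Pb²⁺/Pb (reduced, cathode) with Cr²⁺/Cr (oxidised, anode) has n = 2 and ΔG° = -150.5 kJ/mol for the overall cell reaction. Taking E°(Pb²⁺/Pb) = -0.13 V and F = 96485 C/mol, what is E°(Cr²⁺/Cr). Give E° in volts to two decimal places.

-0.91 V

E°cell = −ΔG°/(nF) = −(-150.5×10³)/((2)(96485)) = +0.780 V.
Since Pb²⁺/Pb is the cathode and Cr²⁺/Cr the anode, E°cell = E°(Pb²⁺/Pb) − E°(Cr²⁺/Cr).
So E°(Cr²⁺/Cr) = E°(Pb²⁺/Pb) − E°cell = (-0.13) − (+0.780) = -0.91 V.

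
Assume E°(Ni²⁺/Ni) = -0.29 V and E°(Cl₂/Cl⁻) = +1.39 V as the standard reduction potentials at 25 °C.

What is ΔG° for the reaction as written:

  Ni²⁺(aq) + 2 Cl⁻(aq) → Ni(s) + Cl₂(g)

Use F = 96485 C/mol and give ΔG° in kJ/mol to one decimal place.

As written, Ni²⁺/Ni is reduced (cathode) and Cl₂/Cl⁻ is oxidised (anode), so E°cell = (-0.29) − (+1.39) = -1.68 V.
Balancing electrons gives n = 2.
ΔG° = −nFE° = −(2)(96485)(-1.68) = 324,190 J = +324.2 kJ/mol.

+324.2 kJ/mol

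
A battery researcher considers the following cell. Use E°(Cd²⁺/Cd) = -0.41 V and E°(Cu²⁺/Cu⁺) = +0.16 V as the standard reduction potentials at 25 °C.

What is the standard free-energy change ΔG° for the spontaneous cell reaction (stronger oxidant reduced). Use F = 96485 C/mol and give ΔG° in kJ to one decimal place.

-110.0 kJ

Cu²⁺/Cu⁺ (E° = +0.16 V) is the cathode; Cd²⁺/Cd (E° = -0.41 V) is the anode, so E°cell = +0.57 V.
Balancing electrons gives n = 2 (lcm of 1 and 2).
ΔG° = −nFE° = −(2)(96485)(+0.57) = -109,993 J = -110.0 kJ.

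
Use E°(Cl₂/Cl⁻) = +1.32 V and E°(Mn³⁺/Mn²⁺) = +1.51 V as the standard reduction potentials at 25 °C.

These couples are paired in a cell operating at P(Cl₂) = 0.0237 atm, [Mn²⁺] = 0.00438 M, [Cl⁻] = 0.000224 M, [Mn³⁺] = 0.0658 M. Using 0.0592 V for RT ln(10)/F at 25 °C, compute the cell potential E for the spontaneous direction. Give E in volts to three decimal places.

+0.092 V

Mn³⁺/Mn²⁺ is the cathode (higher E°), Cl₂/Cl⁻ the anode: E°cell = +1.51 − (+1.32) = +0.19 V, n = 2.
Overall: 2 Mn³⁺(aq) + 2 Cl⁻(aq) → 2 Mn²⁺(aq) + Cl₂(g)
Q = [Mn²⁺]^2·P(Cl₂) / ([Mn³⁺]^2·[Cl⁻]^2); log Q = 3.321.
E = E° − (0.0592/n) log Q = +0.19 − (0.0592/2)(3.321) = +0.092 V.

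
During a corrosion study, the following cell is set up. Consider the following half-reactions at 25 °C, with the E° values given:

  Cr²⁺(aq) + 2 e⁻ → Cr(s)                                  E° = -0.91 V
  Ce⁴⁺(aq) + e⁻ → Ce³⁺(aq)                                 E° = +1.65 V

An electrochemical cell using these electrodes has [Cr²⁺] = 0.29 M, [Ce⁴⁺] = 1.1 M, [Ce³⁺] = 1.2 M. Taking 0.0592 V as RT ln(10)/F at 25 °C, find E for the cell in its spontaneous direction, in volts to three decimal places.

+2.574 V

Ce⁴⁺/Ce³⁺ is the cathode (higher E°), Cr²⁺/Cr the anode: E°cell = +1.65 − (-0.91) = +2.56 V, n = 2.
Overall: 2 Ce⁴⁺(aq) + Cr(s) → 2 Ce³⁺(aq) + Cr²⁺(aq)
Q = [Ce³⁺]^2·[Cr²⁺] / ([Ce⁴⁺]^2); log Q = -0.462.
E = E° − (0.0592/n) log Q = +2.56 − (0.0592/2)(-0.462) = +2.574 V.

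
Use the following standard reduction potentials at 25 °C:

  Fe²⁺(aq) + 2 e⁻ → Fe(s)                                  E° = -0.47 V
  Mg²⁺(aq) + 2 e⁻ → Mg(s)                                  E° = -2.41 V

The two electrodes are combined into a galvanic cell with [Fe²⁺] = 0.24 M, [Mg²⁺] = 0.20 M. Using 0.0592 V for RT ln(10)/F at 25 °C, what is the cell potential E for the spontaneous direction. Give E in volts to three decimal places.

+1.942 V

Fe²⁺/Fe is the cathode (higher E°), Mg²⁺/Mg the anode: E°cell = -0.47 − (-2.41) = +1.94 V, n = 2.
Overall: Fe²⁺(aq) + Mg(s) → Fe(s) + Mg²⁺(aq)
Q = [Mg²⁺] / ([Fe²⁺]); log Q = -0.079.
E = E° − (0.0592/n) log Q = +1.94 − (0.0592/2)(-0.079) = +1.942 V.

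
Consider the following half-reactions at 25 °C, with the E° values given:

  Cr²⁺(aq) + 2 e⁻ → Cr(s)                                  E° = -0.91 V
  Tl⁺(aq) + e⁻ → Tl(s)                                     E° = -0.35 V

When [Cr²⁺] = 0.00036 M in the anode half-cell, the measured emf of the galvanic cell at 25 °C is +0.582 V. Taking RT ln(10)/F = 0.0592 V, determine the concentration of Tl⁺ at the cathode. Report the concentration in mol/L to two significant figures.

0.045 M

Tl⁺/Tl is the cathode, Cr²⁺/Cr the anode: E°cell = +0.56 V, n = 2.
Overall reaction: 2 Tl⁺(aq) + Cr(s) → 2 Tl(s) + Cr²⁺(aq); Q = [Cr²⁺]^1/[Tl⁺]^2.
From E = E° − (0.0592/n) log Q: log Q = (E° − E)·n/0.0592 = (+0.56 − (+0.582))·2/0.0592 = -0.7432.
So 2·log[Tl⁺] = 1·log(0.00036) − log Q = -3.4437 − (-0.7432) = -2.7005; log[Tl⁺] = -2.7005 / 2 = -1.3502; [Tl⁺] = 10^(-1.3502) ≈ 0.045 M.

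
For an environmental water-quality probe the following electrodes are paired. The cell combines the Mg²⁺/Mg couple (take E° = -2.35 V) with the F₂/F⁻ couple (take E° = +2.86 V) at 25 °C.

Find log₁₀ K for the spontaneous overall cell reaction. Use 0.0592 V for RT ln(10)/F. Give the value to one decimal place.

176.0

Cathode: F₂/F⁻; anode: Mg²⁺/Mg. E°cell = +5.21 V, n = 2.
log K = nE°cell / 0.0592 = (2)(+5.21) / 0.0592 = 176.0.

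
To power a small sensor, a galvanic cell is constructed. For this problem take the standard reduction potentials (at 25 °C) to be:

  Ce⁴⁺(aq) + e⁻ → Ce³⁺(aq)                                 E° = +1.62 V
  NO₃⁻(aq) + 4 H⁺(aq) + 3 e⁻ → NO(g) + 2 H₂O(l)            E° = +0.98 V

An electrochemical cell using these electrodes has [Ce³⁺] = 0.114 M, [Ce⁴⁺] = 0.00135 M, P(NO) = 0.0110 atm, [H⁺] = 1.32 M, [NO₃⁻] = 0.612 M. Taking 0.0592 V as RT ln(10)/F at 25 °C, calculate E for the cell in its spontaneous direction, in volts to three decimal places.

Ce⁴⁺/Ce³⁺ is the cathode (higher E°), NO₃⁻/NO the anode: E°cell = +1.62 − (+0.98) = +0.64 V, n = 3.
Overall: 3 Ce⁴⁺(aq) + NO(g) + 2 H₂O(l) → 3 Ce³⁺(aq) + NO₃⁻(aq) + 4 H⁺(aq)
Q = [Ce³⁺]^3·[NO₃⁻]·[H⁺]^4 / ([Ce⁴⁺]^3·P(NO)); log Q = 8.007.
E = E° − (0.0592/n) log Q = +0.64 − (0.0592/3)(8.007) = +0.482 V.

+0.482 V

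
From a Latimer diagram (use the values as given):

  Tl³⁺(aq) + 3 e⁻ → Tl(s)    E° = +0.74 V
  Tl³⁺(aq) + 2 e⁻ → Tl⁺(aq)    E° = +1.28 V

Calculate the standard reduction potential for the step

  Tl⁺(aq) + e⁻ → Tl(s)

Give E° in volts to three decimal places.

Sequential free energies add, so n₃E°₃ = n₁E°₁ + n₂E°₂.
With n₃ = 3, and the known step contributing 2×(+1.28) V, the unknown satisfies 1·E° = 3×(+0.74) − 2×(+1.28) = -0.340.
E° = -0.340 / 1 = -0.340 V.

-0.340 V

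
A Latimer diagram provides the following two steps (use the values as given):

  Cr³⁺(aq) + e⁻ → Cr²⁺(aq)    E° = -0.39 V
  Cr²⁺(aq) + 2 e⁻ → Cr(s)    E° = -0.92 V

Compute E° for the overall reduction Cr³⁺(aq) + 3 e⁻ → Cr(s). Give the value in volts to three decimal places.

Standard free energies of sequential steps add: ΔG°₃ = ΔG°₁ + ΔG°₂, so n₃E°₃ = n₁E°₁ + n₂E°₂.
E°₃ = (1×-0.39 + 2×-0.92) / 3 = (-2.230) / 3 = -0.743 V.
E° values themselves are not directly additive — weighting by electron count is essential.

-0.743 V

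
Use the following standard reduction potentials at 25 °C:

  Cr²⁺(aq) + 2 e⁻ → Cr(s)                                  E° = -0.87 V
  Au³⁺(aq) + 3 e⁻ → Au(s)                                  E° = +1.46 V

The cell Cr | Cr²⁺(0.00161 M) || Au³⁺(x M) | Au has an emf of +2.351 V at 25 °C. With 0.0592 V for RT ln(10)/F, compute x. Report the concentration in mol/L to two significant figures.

Au³⁺/Au is the cathode, Cr²⁺/Cr the anode: E°cell = +2.33 V, n = 6.
Overall reaction: 2 Au³⁺(aq) + 3 Cr(s) → 2 Au(s) + 3 Cr²⁺(aq); Q = [Cr²⁺]^3/[Au³⁺]^2.
From E = E° − (0.0592/n) log Q: log Q = (E° − E)·n/0.0592 = (+2.33 − (+2.351))·6/0.0592 = -2.1284.
So 2·log[Au³⁺] = 3·log(0.00161) − log Q = -8.3795 − (-2.1284) = -6.2511; log[Au³⁺] = -6.2511 / 2 = -3.1256; [Au³⁺] = 10^(-3.1256) ≈ 0.00075 M.

0.00075 M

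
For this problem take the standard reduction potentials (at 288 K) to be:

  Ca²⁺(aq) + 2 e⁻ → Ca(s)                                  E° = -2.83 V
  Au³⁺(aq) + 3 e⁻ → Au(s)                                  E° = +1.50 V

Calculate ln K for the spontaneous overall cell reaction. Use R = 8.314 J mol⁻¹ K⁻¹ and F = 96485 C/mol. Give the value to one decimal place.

1046.9

Cathode: Au³⁺/Au; anode: Ca²⁺/Ca. E°cell = (+1.50) − (-2.83) = +4.33 V, with n = 6.
ΔG° = −nFE° = −RT ln K, so ln K = nFE°/(RT) = (6)(96485)(+4.33) / ((8.314)(288)) = 1046.879.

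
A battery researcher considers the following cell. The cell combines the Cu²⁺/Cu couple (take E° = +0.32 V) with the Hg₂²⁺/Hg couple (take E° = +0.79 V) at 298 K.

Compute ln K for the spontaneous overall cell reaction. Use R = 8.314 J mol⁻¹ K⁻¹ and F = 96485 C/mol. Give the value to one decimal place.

Cathode: Hg₂²⁺/Hg; anode: Cu²⁺/Cu. E°cell = (+0.79) − (+0.32) = +0.47 V, with n = 2.
ΔG° = −nFE° = −RT ln K, so ln K = nFE°/(RT) = (2)(96485)(+0.47) / ((8.314)(298)) = 36.607.

36.6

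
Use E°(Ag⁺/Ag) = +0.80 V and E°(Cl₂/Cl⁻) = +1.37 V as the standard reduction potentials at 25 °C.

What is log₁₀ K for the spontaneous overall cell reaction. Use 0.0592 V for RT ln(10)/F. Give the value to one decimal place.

19.3

Cathode: Cl₂/Cl⁻; anode: Ag⁺/Ag. E°cell = +0.57 V, n = 2.
log K = nE°cell / 0.0592 = (2)(+0.57) / 0.0592 = 19.3.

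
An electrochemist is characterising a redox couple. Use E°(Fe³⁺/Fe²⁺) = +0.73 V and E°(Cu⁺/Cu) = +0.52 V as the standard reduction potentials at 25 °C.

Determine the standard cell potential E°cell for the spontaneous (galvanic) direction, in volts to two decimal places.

The Fe³⁺/Fe²⁺ couple has the higher reduction potential, so it is the cathode; Cu⁺/Cu is oxidised at the anode.
E°cell = E°(cathode) − E°(anode) = (+0.73) − (+0.52) = +0.21 V.
Since E°cell > 0, the reaction is spontaneous under standard conditions.

+0.21 V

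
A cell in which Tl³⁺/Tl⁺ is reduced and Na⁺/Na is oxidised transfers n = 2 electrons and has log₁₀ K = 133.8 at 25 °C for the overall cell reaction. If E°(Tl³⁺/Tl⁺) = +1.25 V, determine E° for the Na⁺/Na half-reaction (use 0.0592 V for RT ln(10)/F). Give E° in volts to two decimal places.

-2.71 V

E°cell = (0.0592/n)·log K = (0.0592/2)(133.8) = +3.960 V.
Since Tl³⁺/Tl⁺ is the cathode and Na⁺/Na the anode, E°cell = E°(Tl³⁺/Tl⁺) − E°(Na⁺/Na).
So E°(Na⁺/Na) = E°(Tl³⁺/Tl⁺) − E°cell = (+1.25) − (+3.960) = -2.71 V.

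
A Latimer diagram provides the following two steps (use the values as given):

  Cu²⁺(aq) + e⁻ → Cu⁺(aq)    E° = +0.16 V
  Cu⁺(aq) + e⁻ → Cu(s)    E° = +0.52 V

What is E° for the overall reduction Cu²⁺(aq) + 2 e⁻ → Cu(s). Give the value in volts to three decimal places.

+0.340 V

Since ΔG° = −nFE° is additive over sequential reductions, n₃E°₃ = n₁E°₁ + n₂E°₂.
E°₃ = (1×+0.16 + 1×+0.52) / 2 = (+0.680) / 2 = +0.340 V.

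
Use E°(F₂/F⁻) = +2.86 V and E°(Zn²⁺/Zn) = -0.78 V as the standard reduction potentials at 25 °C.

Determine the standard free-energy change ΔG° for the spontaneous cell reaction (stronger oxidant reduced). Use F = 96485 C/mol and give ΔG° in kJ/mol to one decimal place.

-702.4 kJ/mol

F₂/F⁻ (E° = +2.86 V) is the cathode; Zn²⁺/Zn (E° = -0.78 V) is the anode, so E°cell = +3.64 V.
Balancing electrons gives n = 2 (lcm of 2 and 2).
ΔG° = −nFE° = −(2)(96485)(+3.64) = -702,411 J = -702.4 kJ/mol.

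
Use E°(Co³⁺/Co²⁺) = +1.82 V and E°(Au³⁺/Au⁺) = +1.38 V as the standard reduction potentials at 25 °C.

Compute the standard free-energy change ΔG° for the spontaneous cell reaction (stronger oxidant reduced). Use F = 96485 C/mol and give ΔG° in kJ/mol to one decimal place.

Co³⁺/Co²⁺ (E° = +1.82 V) is the cathode; Au³⁺/Au⁺ (E° = +1.38 V) is the anode, so E°cell = +0.44 V.
Balancing electrons gives n = 2 (lcm of 1 and 2).
ΔG° = −nFE° = −(2)(96485)(+0.44) = -84,907 J = -84.9 kJ/mol.

-84.9 kJ/mol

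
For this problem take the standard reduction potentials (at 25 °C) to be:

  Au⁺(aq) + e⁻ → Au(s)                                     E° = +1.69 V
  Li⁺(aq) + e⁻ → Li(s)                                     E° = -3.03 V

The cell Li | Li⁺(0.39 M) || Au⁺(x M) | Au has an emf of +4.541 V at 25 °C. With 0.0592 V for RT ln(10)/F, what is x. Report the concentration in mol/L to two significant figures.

0.00037 M

Au⁺/Au is the cathode, Li⁺/Li the anode: E°cell = +4.72 V, n = 1.
Overall reaction: Au⁺(aq) + Li(s) → Au(s) + Li⁺(aq); Q = [Li⁺]^1/[Au⁺]^1.
From E = E° − (0.0592/n) log Q: log Q = (E° − E)·n/0.0592 = (+4.72 − (+4.541))·1/0.0592 = 3.0236.
So 1·log[Au⁺] = 1·log(0.39) − log Q = -0.4089 − (3.0236) = -3.4325; [Au⁺] = 10^(-3.4325) ≈ 0.00037 M.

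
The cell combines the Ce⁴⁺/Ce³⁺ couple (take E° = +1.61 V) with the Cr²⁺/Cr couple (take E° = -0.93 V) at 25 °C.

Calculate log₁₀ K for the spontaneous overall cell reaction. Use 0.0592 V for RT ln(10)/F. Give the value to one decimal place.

Cathode: Ce⁴⁺/Ce³⁺; anode: Cr²⁺/Cr. E°cell = +2.54 V, n = 2.
log K = nE°cell / 0.0592 = (2)(+2.54) / 0.0592 = 85.8.

85.8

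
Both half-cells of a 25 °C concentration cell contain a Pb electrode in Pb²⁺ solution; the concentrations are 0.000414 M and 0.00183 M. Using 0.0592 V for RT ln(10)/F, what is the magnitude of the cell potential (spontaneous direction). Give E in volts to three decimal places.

+0.019 V

For a concentration cell E°cell = 0. The 0.00183 M side is the cathode (reduction is favoured where [Pb²⁺] is higher).
With n = 2, E = −(0.0592/2) log([Pb²⁺]ₐₙ/[Pb²⁺]꜀ₐₜ) = −(0.0592/2) log(0.000414/0.00183) = −(0.0592/2)(-0.645) = +0.019 V.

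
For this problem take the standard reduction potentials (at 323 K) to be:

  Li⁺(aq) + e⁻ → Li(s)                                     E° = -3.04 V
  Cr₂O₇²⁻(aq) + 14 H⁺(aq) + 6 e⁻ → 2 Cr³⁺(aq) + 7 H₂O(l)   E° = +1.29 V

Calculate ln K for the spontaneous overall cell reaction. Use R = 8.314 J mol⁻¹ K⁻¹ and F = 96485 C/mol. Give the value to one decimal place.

933.4

Cathode: Cr₂O₇²⁻/Cr³⁺; anode: Li⁺/Li. E°cell = (+1.29) − (-3.04) = +4.33 V, with n = 6.
ΔG° = −nFE° = −RT ln K, so ln K = nFE°/(RT) = (6)(96485)(+4.33) / ((8.314)(323)) = 933.440.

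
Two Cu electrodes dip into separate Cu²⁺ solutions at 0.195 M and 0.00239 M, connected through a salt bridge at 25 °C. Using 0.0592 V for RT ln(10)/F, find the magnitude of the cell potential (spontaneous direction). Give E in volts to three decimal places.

For a concentration cell E°cell = 0. The 0.195 M side is the cathode (reduction is favoured where [Cu²⁺] is higher).
With n = 2, E = −(0.0592/2) log([Cu²⁺]ₐₙ/[Cu²⁺]꜀ₐₜ) = −(0.0592/2) log(0.00239/0.195) = −(0.0592/2)(-1.912) = +0.057 V.

+0.057 V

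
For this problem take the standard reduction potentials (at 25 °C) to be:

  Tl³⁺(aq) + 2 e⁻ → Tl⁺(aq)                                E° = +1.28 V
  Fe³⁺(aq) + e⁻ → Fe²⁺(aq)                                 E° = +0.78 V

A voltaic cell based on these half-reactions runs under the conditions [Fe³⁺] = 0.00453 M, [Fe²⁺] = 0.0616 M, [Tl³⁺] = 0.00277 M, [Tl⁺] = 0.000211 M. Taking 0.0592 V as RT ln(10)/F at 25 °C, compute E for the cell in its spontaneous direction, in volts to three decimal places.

Tl³⁺/Tl⁺ is the cathode (higher E°), Fe³⁺/Fe²⁺ the anode: E°cell = +1.28 − (+0.78) = +0.50 V, n = 2.
Overall: Tl³⁺(aq) + 2 Fe²⁺(aq) → Tl⁺(aq) + 2 Fe³⁺(aq)
Q = [Tl⁺]·[Fe³⁺]^2 / ([Tl³⁺]·[Fe²⁺]^2); log Q = -3.385.
E = E° − (0.0592/n) log Q = +0.50 − (0.0592/2)(-3.385) = +0.600 V.

+0.600 V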